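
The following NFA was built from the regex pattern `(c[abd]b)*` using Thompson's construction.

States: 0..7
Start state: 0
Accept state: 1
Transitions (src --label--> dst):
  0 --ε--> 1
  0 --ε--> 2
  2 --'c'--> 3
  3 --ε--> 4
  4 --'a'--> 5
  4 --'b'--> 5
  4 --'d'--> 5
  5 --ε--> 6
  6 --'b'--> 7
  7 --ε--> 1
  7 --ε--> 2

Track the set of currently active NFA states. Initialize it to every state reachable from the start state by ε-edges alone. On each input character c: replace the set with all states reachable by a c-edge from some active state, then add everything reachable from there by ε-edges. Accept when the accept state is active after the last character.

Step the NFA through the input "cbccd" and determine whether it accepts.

Answer: REJECT

Steps:
start: ε-closure({0}) = {0,1,2}
'c' @ 1: {3,4}
'b' @ 2: {5,6}
'c' @ 3: {}  — no active states
rest 'cd' ignored (set empty)
final: {}; accept 1 not in set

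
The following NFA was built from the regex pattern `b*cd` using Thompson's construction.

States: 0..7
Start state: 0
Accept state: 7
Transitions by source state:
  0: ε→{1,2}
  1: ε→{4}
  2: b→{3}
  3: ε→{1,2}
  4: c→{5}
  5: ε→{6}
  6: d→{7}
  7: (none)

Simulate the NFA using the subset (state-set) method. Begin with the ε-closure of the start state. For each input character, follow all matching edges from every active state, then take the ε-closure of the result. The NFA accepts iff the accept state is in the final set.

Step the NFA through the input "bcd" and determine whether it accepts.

Answer: ACCEPT

Steps:
initial (ε-close {0}): {0,1,2,4}
'b' @ 1: {1,2,3,4}
'c' @ 2: {5,6}
'd' @ 3: {7}  (accept∈set)
after full input: {7}  (accept=7 in)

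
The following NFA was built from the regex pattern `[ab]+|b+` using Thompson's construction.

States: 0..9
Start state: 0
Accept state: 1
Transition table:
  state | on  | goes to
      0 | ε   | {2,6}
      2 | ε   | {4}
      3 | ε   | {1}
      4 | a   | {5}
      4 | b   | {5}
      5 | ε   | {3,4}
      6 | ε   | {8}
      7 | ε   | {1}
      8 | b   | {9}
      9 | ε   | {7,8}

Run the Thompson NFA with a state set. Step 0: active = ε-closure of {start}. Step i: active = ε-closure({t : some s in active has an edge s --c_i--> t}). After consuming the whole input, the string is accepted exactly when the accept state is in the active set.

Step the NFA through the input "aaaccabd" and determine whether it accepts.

Answer: REJECT

Trace:
start: ε-closure({0}) = {0,2,4,6,8}
'a' @ 1: {1,3,4,5}  (accept∈set)
'a' @ 2: {1,3,4,5}  (accept∈set)
'a' @ 3: {1,3,4,5}  (accept∈set)
'c' @ 4: {}  — dead — no transitions
rest 'cabd' ignored (set empty)
final: {}; accept 1 not in set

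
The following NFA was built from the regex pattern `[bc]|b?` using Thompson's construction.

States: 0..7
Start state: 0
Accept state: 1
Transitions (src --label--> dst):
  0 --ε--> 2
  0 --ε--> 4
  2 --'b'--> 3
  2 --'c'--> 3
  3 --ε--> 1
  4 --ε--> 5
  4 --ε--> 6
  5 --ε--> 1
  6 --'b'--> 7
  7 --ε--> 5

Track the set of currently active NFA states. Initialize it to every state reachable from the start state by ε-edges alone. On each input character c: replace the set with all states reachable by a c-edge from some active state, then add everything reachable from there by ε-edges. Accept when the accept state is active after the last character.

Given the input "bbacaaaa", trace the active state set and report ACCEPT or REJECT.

Answer: REJECT

Steps:
initial (ε-close {0}): {0,1,2,4,5,6}
'b' @ 1: {1,3,5,7}  [accepting]
'b' @ 2: {}  — dead — no transitions
rest 'acaaaa' ignored (set empty)
end set {} — state 1 not in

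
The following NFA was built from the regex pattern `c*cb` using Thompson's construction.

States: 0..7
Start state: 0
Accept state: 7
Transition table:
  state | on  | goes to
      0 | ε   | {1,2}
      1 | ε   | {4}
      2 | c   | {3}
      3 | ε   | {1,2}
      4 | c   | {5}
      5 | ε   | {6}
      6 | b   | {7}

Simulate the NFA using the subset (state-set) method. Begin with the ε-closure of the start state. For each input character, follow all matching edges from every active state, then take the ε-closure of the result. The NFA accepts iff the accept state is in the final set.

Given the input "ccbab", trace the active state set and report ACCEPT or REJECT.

Answer: REJECT

Trace:
S₀ = ε-closure({0}) = {0,1,2,4}
'c' @ 1: {1,2,3,4,5,6}
'c' @ 2: {1,2,3,4,5,6}
'b' @ 3: {7}  [accepting]
'a' @ 4: {}  — dead — no transitions
rest 'b' ignored (set empty)
final: {}; accept 7 not in set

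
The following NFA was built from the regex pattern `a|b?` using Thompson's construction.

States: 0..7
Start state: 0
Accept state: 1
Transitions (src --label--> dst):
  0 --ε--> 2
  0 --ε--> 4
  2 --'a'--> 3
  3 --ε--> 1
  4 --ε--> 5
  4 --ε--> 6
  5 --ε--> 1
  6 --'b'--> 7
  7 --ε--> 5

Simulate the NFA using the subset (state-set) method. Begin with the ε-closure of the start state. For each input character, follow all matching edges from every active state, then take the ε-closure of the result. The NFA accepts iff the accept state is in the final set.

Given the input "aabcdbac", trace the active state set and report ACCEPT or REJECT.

initial (ε-close {0}): {0,1,2,4,5,6}
'a' @ 1: {1,3}  ✓accept
'a' @ 2: {}  — dead — no transitions
rest 'bcdbac' ignored (set empty)
after full input: {}  (accept=1 not in)

Answer: REJECT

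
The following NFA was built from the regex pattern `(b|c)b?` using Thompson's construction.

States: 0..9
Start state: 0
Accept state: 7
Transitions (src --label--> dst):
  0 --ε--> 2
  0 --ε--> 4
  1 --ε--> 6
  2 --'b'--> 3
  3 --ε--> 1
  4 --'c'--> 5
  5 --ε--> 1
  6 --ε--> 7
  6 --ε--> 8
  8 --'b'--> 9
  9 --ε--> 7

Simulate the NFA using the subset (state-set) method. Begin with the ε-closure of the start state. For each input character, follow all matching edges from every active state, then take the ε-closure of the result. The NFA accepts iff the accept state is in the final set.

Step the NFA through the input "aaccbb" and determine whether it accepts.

S₀ = ε-closure({0}) = {0,2,4}
'a' @ 1: {}  — no active states
rest 'accbb' ignored (set empty)
end set {} — state 7 not in

Answer: REJECT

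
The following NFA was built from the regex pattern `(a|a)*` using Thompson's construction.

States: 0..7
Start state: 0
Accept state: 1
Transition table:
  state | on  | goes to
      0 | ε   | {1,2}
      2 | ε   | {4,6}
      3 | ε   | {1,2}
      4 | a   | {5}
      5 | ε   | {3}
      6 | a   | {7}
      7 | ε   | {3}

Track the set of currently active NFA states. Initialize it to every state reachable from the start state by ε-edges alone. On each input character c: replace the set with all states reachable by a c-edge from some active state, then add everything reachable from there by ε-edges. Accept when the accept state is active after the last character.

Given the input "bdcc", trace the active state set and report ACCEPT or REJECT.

Answer: REJECT

Steps:
start: ε-closure({0}) = {0,1,2,4,6}
'b' @ 1: {}  — state set empty
rest 'dcc' ignored (set empty)
final: {}; accept 1 not in set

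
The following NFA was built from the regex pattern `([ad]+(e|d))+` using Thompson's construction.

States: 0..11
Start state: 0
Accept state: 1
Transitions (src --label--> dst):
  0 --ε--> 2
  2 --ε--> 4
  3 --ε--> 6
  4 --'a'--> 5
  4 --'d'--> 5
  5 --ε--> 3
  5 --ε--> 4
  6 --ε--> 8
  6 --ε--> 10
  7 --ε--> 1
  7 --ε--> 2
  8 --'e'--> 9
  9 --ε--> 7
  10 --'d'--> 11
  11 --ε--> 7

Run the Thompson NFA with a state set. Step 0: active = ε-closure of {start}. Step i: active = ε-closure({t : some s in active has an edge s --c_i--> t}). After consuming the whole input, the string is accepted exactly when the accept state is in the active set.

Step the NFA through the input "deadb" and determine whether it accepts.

start: ε-closure({0}) = {0,2,4}
'd' @ 1: {3,4,5,6,8,10}
'e' @ 2: {1,2,4,7,9}  [accepting]
'a' @ 3: {3,4,5,6,8,10}
'd' @ 4: {1,2,3,4,5,6,7,8,10,11}  [accepting]
'b' @ 5: {}  — no active states
final: {}; accept 1 not in set

Answer: REJECT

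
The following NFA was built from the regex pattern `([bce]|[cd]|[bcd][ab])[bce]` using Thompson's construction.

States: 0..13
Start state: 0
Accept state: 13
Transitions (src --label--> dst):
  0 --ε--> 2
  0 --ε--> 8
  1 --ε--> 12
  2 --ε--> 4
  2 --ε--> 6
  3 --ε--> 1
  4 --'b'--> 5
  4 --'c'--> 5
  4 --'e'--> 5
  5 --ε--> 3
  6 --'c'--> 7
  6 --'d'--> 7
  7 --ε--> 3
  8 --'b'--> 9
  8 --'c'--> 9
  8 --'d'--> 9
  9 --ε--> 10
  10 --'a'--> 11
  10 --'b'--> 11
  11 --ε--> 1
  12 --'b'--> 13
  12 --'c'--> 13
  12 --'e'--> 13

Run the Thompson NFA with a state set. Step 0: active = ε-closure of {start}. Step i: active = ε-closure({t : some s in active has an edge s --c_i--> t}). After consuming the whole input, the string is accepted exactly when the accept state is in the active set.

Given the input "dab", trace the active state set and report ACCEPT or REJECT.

Answer: ACCEPT

Derivation:
start: ε-closure({0}) = {0,2,4,6,8}
'd' @ 1: {1,3,7,9,10,12}
'a' @ 2: {1,11,12}
'b' @ 3: {13}  [accepting]
end set {13} — state 13 in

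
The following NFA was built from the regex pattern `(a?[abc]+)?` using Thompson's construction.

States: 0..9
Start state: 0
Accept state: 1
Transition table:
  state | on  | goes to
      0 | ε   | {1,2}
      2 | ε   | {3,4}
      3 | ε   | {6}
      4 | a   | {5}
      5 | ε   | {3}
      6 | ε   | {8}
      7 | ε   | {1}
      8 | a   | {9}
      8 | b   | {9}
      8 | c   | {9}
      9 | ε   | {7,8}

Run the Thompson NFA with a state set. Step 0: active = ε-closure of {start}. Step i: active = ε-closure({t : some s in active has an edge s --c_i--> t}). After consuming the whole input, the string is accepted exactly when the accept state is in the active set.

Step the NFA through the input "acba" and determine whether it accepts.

S₀ = ε-closure({0}) = {0,1,2,3,4,6,8}
'a' @ 1: {1,3,5,6,7,8,9}  [accepting]
'c' @ 2: {1,7,8,9}  [accepting]
'b' @ 3: {1,7,8,9}  [accepting]
'a' @ 4: {1,7,8,9}  [accepting]
after full input: {1,7,8,9}  (accept=1 in)

Answer: ACCEPT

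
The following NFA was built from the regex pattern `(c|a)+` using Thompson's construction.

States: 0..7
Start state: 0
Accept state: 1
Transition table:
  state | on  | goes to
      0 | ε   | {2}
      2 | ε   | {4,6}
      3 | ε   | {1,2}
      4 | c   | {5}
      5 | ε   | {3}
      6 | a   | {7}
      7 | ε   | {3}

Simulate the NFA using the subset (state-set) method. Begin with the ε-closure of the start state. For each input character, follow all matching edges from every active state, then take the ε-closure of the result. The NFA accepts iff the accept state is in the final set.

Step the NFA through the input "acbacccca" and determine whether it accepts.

initial (ε-close {0}): {0,2,4,6}
'a' @ 1: {1,2,3,4,6,7}  ✓accept
'c' @ 2: {1,2,3,4,5,6}  ✓accept
'b' @ 3: {}  — no active states
rest 'acccca' ignored (set empty)
end set {} — state 1 not in

Answer: REJECT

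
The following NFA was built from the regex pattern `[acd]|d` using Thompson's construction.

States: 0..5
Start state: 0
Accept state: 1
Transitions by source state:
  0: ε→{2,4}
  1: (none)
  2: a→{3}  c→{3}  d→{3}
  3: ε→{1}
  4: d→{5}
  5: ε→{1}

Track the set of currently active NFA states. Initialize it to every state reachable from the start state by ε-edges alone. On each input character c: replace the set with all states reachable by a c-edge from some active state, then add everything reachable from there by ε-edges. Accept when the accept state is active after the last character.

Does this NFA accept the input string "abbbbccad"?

Answer: REJECT

Derivation:
initial (ε-close {0}): {0,2,4}
'a' @ 1: {1,3}  (accept∈set)
'b' @ 2: {}  — no active states
rest 'bbbccad' ignored (set empty)
end set {} — state 1 not in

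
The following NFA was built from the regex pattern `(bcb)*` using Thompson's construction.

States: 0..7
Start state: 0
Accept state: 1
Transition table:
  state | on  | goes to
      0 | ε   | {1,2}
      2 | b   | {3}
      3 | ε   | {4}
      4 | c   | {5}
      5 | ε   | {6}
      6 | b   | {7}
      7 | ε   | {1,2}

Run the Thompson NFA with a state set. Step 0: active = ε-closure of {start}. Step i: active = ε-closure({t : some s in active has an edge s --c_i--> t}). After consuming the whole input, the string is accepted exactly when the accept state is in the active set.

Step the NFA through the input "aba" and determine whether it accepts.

Answer: REJECT

Steps:
S₀ = ε-closure({0}) = {0,1,2}
'a' @ 1: {}  — state set empty
rest 'ba' ignored (set empty)
final: {}; accept 1 not in set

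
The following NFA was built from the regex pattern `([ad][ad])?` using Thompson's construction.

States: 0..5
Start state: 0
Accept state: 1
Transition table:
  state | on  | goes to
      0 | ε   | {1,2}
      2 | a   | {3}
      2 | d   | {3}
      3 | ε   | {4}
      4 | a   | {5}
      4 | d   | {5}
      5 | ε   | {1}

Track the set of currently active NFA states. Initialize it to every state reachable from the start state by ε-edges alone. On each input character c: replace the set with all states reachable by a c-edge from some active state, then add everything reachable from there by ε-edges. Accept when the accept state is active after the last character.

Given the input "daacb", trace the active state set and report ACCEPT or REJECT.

Answer: REJECT

Derivation:
start: ε-closure({0}) = {0,1,2}
'd' @ 1: {3,4}
'a' @ 2: {1,5}  [accepting]
'a' @ 3: {}  — no active states
rest 'cb' ignored (set empty)
final: {}; accept 1 not in set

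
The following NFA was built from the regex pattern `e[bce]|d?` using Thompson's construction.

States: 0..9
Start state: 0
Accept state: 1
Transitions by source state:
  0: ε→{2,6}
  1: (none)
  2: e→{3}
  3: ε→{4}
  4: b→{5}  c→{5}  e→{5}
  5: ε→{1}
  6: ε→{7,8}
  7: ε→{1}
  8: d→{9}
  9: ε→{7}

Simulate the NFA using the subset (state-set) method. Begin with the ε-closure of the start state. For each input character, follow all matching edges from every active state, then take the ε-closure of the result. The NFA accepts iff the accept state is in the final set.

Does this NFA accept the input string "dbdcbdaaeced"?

S₀ = ε-closure({0}) = {0,1,2,6,7,8}
'd' @ 1: {1,7,9}  (accept∈set)
'b' @ 2: {}  — dead — no transitions
rest 'dcbdaaeced' ignored (set empty)
end set {} — state 1 not in

Answer: REJECT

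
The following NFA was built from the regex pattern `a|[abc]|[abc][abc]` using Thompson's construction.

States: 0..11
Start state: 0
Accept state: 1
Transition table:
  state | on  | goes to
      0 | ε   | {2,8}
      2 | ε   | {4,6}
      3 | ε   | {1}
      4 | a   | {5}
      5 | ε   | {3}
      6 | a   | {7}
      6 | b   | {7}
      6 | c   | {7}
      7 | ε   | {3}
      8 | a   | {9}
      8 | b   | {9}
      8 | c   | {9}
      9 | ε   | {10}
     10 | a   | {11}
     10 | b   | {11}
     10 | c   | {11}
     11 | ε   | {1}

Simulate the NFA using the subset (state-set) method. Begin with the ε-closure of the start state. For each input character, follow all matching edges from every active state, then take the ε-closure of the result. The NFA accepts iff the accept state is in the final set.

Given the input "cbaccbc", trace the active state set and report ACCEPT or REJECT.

Answer: REJECT

Derivation:
start: ε-closure({0}) = {0,2,4,6,8}
'c' @ 1: {1,3,7,9,10}  (accept∈set)
'b' @ 2: {1,11}  (accept∈set)
'a' @ 3: {}  — no active states
rest 'ccbc' ignored (set empty)
final: {}; accept 1 not in set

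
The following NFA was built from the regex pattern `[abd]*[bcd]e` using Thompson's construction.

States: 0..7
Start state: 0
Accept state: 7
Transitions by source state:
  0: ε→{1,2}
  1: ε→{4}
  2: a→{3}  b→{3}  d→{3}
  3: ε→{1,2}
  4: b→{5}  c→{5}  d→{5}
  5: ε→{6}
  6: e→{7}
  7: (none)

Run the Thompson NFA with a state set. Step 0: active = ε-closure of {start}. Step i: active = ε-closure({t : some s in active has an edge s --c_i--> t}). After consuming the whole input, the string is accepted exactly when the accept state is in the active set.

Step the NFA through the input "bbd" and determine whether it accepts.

initial (ε-close {0}): {0,1,2,4}
'b' @ 1: {1,2,3,4,5,6}
'b' @ 2: {1,2,3,4,5,6}
'd' @ 3: {1,2,3,4,5,6}
end set {1,2,3,4,5,6} — state 7 not in

Answer: REJECT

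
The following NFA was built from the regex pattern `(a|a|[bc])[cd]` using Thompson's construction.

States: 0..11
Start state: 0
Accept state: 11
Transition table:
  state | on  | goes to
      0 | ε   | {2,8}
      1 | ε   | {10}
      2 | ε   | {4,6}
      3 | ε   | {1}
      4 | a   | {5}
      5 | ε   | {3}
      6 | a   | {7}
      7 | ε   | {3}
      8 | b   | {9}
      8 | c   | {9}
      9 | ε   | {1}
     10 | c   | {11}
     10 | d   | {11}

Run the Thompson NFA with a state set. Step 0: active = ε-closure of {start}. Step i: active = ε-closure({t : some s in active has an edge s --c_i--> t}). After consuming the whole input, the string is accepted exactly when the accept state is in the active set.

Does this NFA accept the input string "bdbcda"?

start: ε-closure({0}) = {0,2,4,6,8}
'b' @ 1: {1,9,10}
'd' @ 2: {11}  (accept∈set)
'b' @ 3: {}  — state set empty
rest 'cda' ignored (set empty)
after full input: {}  (accept=11 not in)

Answer: REJECT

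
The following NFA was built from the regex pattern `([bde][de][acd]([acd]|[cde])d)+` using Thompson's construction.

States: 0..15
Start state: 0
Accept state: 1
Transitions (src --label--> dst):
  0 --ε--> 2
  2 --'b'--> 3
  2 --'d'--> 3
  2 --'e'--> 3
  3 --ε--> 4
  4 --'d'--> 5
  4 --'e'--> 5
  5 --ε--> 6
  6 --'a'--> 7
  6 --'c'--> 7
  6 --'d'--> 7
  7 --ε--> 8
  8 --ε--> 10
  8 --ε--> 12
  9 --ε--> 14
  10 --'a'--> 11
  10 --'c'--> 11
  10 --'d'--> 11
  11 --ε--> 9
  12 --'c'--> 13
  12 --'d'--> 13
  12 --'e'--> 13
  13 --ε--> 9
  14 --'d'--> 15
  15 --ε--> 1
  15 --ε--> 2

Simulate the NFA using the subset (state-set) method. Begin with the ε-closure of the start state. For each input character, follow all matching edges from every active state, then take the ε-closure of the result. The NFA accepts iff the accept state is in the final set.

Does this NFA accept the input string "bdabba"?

Answer: REJECT

Steps:
S₀ = ε-closure({0}) = {0,2}
'b' @ 1: {3,4}
'd' @ 2: {5,6}
'a' @ 3: {7,8,10,12}
'b' @ 4: {}  — no active states
rest 'ba' ignored (set empty)
after full input: {}  (accept=1 not in)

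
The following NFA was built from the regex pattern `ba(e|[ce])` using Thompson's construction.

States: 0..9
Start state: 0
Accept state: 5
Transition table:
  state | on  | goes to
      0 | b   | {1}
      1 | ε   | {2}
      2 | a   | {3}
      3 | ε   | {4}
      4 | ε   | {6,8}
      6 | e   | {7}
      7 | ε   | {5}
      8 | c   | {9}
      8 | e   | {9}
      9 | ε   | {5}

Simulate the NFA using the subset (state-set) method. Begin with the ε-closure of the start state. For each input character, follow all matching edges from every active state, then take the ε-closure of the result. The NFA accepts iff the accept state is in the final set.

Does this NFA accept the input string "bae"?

S₀ = ε-closure({0}) = {0}
'b' @ 1: {1,2}
'a' @ 2: {3,4,6,8}
'e' @ 3: {5,7,9}  (accept∈set)
final: {5,7,9}; accept 5 in set

Answer: ACCEPT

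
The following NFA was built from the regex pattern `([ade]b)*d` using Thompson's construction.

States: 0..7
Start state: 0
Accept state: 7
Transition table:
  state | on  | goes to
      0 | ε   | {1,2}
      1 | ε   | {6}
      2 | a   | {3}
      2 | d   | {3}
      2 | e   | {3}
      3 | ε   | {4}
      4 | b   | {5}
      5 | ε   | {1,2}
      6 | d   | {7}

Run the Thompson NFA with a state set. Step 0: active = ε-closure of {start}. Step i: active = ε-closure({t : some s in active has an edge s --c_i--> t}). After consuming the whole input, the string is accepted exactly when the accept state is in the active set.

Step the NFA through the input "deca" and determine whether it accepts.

Answer: REJECT

Trace:
start: ε-closure({0}) = {0,1,2,6}
'd' @ 1: {3,4,7}  ✓accept
'e' @ 2: {}  — state set empty
rest 'ca' ignored (set empty)
after full input: {}  (accept=7 not in)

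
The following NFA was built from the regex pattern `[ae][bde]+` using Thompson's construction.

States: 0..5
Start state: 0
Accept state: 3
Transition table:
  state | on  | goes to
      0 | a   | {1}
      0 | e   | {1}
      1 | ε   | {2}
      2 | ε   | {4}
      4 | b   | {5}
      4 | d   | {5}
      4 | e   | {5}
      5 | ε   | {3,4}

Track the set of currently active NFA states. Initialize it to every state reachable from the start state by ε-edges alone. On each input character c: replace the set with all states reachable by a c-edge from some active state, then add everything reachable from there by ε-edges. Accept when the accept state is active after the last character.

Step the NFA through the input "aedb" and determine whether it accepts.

start: ε-closure({0}) = {0}
'a' @ 1: {1,2,4}
'e' @ 2: {3,4,5}  ✓accept
'd' @ 3: {3,4,5}  ✓accept
'b' @ 4: {3,4,5}  ✓accept
end set {3,4,5} — state 3 in

Answer: ACCEPT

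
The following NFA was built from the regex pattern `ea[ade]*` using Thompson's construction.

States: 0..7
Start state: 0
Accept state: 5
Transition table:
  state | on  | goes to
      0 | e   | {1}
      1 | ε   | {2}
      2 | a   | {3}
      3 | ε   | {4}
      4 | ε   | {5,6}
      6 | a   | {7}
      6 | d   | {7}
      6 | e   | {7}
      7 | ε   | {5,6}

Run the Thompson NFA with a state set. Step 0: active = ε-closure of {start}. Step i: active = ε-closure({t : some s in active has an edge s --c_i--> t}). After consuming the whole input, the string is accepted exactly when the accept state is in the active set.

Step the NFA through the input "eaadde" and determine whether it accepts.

start: ε-closure({0}) = {0}
'e' @ 1: {1,2}
'a' @ 2: {3,4,5,6}  (accept∈set)
'a' @ 3: {5,6,7}  (accept∈set)
'd' @ 4: {5,6,7}  (accept∈set)
'd' @ 5: {5,6,7}  (accept∈set)
'e' @ 6: {5,6,7}  (accept∈set)
after full input: {5,6,7}  (accept=5 in)

Answer: ACCEPT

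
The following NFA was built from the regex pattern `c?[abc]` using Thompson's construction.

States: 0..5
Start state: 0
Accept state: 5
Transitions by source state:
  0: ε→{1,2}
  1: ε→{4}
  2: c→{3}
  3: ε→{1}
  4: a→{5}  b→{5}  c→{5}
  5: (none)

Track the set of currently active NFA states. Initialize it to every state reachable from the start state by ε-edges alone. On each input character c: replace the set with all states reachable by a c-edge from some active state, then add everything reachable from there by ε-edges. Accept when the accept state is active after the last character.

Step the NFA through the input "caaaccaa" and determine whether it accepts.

initial (ε-close {0}): {0,1,2,4}
'c' @ 1: {1,3,4,5}  (accept∈set)
'a' @ 2: {5}  (accept∈set)
'a' @ 3: {}  — dead — no transitions
rest 'accaa' ignored (set empty)
after full input: {}  (accept=5 not in)

Answer: REJECT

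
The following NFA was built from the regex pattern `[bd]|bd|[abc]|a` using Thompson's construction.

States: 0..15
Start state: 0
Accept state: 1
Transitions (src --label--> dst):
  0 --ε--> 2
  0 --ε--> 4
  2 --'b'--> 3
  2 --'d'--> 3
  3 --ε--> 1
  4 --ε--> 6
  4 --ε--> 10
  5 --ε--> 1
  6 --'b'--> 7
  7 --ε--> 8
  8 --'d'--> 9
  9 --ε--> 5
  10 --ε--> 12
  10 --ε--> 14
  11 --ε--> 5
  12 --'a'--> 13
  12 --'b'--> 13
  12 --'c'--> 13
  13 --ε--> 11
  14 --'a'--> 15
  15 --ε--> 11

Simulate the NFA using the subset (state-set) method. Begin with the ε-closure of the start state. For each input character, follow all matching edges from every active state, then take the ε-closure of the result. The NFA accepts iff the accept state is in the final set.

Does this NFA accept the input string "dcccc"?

Answer: REJECT

Steps:
start: ε-closure({0}) = {0,2,4,6,10,12,14}
'd' @ 1: {1,3}  [accepting]
'c' @ 2: {}  — state set empty
rest 'ccc' ignored (set empty)
end set {} — state 1 not in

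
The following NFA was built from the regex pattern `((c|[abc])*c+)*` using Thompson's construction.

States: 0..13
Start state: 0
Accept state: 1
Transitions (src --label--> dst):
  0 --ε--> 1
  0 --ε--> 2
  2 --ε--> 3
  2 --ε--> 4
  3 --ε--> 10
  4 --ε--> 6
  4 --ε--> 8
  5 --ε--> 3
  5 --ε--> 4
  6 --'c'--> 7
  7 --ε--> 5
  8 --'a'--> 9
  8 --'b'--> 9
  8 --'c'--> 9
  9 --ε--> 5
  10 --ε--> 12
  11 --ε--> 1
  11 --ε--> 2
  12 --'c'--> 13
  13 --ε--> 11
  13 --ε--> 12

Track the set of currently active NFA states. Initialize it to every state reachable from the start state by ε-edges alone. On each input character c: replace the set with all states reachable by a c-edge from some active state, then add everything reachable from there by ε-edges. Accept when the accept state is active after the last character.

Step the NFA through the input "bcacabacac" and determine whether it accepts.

Answer: ACCEPT

Trace:
S₀ = ε-closure({0}) = {0,1,2,3,4,6,8,10,12}
'b' @ 1: {3,4,5,6,8,9,10,12}
'c' @ 2: {1,2,3,4,5,6,7,8,9,10,11,12,13}  [accepting]
'a' @ 3: {3,4,5,6,8,9,10,12}
'c' @ 4: {1,2,3,4,5,6,7,8,9,10,11,12,13}  [accepting]
'a' @ 5: {3,4,5,6,8,9,10,12}
'b' @ 6: {3,4,5,6,8,9,10,12}
'a' @ 7: {3,4,5,6,8,9,10,12}
'c' @ 8: {1,2,3,4,5,6,7,8,9,10,11,12,13}  [accepting]
'a' @ 9: {3,4,5,6,8,9,10,12}
'c' @ 10: {1,2,3,4,5,6,7,8,9,10,11,12,13}  [accepting]
end set {1,2,3,4,5,6,7,8,9,10,11,12,13} — state 1 in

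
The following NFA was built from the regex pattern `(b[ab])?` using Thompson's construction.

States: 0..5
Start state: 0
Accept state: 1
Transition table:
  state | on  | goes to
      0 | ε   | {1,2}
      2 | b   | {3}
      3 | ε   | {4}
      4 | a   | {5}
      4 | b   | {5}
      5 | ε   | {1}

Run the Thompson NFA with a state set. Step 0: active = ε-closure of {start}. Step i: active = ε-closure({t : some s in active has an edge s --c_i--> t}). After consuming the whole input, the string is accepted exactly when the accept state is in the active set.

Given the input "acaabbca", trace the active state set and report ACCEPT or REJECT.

Answer: REJECT

Derivation:
S₀ = ε-closure({0}) = {0,1,2}
'a' @ 1: {}  — dead — no transitions
rest 'caabbca' ignored (set empty)
after full input: {}  (accept=1 not in)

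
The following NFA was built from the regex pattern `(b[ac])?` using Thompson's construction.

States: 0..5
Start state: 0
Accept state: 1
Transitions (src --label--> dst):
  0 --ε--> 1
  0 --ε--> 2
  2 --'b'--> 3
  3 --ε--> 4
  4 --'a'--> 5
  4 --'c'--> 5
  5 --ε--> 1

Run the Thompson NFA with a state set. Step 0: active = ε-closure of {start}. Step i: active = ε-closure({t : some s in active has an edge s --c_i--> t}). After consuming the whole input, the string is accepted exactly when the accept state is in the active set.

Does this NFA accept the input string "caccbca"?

Answer: REJECT

Derivation:
start: ε-closure({0}) = {0,1,2}
'c' @ 1: {}  — no active states
rest 'accbca' ignored (set empty)
final: {}; accept 1 not in set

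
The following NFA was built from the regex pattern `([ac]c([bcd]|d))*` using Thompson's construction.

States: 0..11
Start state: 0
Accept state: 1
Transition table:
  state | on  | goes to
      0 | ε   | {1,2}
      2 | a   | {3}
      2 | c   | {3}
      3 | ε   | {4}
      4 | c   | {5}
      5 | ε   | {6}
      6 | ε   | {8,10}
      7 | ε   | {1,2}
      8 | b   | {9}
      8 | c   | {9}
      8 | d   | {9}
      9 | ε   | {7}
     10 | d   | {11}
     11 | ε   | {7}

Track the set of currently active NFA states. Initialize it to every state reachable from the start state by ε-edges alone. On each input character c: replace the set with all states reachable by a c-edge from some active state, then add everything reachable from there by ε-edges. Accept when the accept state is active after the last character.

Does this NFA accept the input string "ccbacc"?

Answer: ACCEPT

Derivation:
S₀ = ε-closure({0}) = {0,1,2}
'c' @ 1: {3,4}
'c' @ 2: {5,6,8,10}
'b' @ 3: {1,2,7,9}  ✓accept
'a' @ 4: {3,4}
'c' @ 5: {5,6,8,10}
'c' @ 6: {1,2,7,9}  ✓accept
final: {1,2,7,9}; accept 1 in set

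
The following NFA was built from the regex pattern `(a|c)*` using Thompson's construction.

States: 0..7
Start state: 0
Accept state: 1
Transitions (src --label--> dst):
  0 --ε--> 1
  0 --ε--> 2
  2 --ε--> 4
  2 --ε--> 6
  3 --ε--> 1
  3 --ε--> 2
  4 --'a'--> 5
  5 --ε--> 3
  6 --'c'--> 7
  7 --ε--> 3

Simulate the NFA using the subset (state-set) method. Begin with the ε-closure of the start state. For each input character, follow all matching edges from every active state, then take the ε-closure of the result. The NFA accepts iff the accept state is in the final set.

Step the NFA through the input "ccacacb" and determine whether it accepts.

Answer: REJECT

Trace:
S₀ = ε-closure({0}) = {0,1,2,4,6}
'c' @ 1: {1,2,3,4,6,7}  [accepting]
'c' @ 2: {1,2,3,4,6,7}  [accepting]
'a' @ 3: {1,2,3,4,5,6}  [accepting]
'c' @ 4: {1,2,3,4,6,7}  [accepting]
'a' @ 5: {1,2,3,4,5,6}  [accepting]
'c' @ 6: {1,2,3,4,6,7}  [accepting]
'b' @ 7: {}  — dead — no transitions
end set {} — state 1 not in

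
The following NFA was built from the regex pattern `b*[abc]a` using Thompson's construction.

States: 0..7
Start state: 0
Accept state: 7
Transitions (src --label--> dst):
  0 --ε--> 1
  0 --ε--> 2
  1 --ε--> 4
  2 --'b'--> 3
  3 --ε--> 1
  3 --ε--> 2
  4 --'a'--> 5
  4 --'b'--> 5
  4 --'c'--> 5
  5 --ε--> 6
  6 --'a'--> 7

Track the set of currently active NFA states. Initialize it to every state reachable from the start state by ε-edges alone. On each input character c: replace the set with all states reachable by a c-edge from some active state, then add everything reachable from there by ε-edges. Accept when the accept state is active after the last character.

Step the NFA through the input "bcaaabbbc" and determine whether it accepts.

start: ε-closure({0}) = {0,1,2,4}
'b' @ 1: {1,2,3,4,5,6}
'c' @ 2: {5,6}
'a' @ 3: {7}  [accepting]
'a' @ 4: {}  — dead — no transitions
rest 'abbbc' ignored (set empty)
end set {} — state 7 not in

Answer: REJECT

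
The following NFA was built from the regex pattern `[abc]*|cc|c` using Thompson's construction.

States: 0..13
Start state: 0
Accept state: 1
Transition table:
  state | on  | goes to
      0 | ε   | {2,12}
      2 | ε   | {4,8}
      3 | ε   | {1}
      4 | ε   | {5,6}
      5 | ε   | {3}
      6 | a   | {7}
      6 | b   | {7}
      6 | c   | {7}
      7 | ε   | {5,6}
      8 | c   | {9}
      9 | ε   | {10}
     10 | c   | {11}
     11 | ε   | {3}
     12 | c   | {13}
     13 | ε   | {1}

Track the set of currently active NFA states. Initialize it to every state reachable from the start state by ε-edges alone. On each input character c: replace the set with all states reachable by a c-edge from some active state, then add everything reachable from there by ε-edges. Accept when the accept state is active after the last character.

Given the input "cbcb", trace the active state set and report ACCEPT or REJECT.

S₀ = ε-closure({0}) = {0,1,2,3,4,5,6,8,12}
'c' @ 1: {1,3,5,6,7,9,10,13}  (accept∈set)
'b' @ 2: {1,3,5,6,7}  (accept∈set)
'c' @ 3: {1,3,5,6,7}  (accept∈set)
'b' @ 4: {1,3,5,6,7}  (accept∈set)
end set {1,3,5,6,7} — state 1 in

Answer: ACCEPT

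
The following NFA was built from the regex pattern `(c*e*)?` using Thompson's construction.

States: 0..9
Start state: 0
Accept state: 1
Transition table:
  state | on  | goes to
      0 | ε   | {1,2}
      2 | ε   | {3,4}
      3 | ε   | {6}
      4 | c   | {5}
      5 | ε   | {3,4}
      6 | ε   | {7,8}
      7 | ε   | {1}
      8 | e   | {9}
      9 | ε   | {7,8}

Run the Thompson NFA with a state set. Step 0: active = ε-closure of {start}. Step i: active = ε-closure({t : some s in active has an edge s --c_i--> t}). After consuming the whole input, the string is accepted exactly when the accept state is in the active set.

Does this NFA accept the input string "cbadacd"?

start: ε-closure({0}) = {0,1,2,3,4,6,7,8}
'c' @ 1: {1,3,4,5,6,7,8}  ✓accept
'b' @ 2: {}  — state set empty
rest 'adacd' ignored (set empty)
after full input: {}  (accept=1 not in)

Answer: REJECT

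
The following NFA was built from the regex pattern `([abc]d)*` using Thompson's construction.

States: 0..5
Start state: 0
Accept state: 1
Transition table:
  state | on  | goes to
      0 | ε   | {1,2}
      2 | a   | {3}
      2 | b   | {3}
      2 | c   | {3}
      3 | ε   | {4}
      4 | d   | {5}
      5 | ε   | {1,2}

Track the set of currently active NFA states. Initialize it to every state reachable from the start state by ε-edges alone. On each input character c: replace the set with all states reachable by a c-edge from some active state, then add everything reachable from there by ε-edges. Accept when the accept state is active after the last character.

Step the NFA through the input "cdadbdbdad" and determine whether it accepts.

Answer: ACCEPT

Derivation:
initial (ε-close {0}): {0,1,2}
'c' @ 1: {3,4}
'd' @ 2: {1,2,5}  [accepting]
'a' @ 3: {3,4}
'd' @ 4: {1,2,5}  [accepting]
'b' @ 5: {3,4}
'd' @ 6: {1,2,5}  [accepting]
'b' @ 7: {3,4}
'd' @ 8: {1,2,5}  [accepting]
'a' @ 9: {3,4}
'd' @ 10: {1,2,5}  [accepting]
final: {1,2,5}; accept 1 in set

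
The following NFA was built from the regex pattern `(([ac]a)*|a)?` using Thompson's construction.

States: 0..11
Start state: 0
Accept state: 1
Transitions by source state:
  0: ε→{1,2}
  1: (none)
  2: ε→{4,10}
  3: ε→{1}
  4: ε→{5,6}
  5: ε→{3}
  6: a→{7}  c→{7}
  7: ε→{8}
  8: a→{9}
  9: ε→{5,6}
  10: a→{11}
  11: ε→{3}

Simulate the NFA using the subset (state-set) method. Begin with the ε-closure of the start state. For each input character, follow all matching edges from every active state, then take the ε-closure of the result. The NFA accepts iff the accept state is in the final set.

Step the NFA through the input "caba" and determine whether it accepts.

initial (ε-close {0}): {0,1,2,3,4,5,6,10}
'c' @ 1: {7,8}
'a' @ 2: {1,3,5,6,9}  ✓accept
'b' @ 3: {}  — state set empty
rest 'a' ignored (set empty)
end set {} — state 1 not in

Answer: REJECT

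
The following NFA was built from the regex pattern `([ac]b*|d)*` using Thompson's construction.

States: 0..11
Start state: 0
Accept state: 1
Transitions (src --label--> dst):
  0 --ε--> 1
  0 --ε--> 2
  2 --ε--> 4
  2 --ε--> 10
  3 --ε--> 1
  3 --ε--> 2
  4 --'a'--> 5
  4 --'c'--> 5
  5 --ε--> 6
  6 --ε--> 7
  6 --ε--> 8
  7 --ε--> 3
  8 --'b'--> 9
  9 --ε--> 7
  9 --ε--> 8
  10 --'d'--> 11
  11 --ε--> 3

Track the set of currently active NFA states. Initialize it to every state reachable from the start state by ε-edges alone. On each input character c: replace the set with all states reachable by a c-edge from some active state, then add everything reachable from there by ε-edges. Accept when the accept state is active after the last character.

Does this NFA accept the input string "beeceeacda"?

Answer: REJECT

Derivation:
start: ε-closure({0}) = {0,1,2,4,10}
'b' @ 1: {}  — no active states
rest 'eeceeacda' ignored (set empty)
after full input: {}  (accept=1 not in)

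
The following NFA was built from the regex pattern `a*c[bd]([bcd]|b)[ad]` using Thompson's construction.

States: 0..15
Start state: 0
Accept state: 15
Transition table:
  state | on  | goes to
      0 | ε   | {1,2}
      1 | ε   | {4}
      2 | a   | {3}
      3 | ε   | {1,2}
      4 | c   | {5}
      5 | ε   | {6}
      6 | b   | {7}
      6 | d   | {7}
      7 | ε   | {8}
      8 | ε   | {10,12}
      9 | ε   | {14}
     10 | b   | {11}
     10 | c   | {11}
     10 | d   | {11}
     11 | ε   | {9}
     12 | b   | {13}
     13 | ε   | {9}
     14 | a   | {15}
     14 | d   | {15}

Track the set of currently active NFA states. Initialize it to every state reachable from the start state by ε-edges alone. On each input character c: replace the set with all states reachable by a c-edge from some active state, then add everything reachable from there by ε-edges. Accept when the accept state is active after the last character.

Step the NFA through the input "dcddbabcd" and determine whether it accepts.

Answer: REJECT

Derivation:
S₀ = ε-closure({0}) = {0,1,2,4}
'd' @ 1: {}  — dead — no transitions
rest 'cddbabcd' ignored (set empty)
final: {}; accept 15 not in set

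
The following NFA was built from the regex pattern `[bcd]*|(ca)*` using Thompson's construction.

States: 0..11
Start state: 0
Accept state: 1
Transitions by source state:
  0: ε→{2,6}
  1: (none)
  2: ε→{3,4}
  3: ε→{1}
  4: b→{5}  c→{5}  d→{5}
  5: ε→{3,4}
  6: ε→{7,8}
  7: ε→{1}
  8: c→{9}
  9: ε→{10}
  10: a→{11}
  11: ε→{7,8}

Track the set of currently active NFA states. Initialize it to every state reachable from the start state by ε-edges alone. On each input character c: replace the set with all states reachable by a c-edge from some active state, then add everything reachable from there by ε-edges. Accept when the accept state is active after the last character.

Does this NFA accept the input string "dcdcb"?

Answer: ACCEPT

Steps:
S₀ = ε-closure({0}) = {0,1,2,3,4,6,7,8}
'd' @ 1: {1,3,4,5}  ✓accept
'c' @ 2: {1,3,4,5}  ✓accept
'd' @ 3: {1,3,4,5}  ✓accept
'c' @ 4: {1,3,4,5}  ✓accept
'b' @ 5: {1,3,4,5}  ✓accept
final: {1,3,4,5}; accept 1 in set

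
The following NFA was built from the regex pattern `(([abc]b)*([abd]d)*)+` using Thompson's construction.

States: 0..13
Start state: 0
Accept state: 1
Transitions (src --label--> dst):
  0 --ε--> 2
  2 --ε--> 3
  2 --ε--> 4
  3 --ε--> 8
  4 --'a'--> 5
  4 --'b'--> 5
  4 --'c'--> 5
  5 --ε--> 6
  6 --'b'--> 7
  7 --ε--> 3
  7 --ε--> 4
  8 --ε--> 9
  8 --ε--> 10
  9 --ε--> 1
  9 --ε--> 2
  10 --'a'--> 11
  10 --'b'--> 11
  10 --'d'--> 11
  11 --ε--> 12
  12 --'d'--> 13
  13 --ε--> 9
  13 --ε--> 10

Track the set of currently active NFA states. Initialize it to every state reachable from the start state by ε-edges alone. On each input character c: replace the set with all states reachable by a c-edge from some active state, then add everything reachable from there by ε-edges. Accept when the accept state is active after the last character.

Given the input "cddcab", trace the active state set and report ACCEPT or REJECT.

start: ε-closure({0}) = {0,1,2,3,4,8,9,10}
'c' @ 1: {5,6}
'd' @ 2: {}  — state set empty
rest 'dcab' ignored (set empty)
end set {} — state 1 not in

Answer: REJECT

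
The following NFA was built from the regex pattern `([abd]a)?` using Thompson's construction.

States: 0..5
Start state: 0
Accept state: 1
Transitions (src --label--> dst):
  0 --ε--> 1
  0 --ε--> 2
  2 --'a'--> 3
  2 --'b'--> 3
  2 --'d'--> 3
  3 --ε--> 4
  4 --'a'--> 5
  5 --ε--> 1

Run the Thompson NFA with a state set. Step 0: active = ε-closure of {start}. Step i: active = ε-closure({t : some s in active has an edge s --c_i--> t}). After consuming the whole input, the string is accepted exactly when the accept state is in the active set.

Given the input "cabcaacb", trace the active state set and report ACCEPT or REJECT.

S₀ = ε-closure({0}) = {0,1,2}
'c' @ 1: {}  — dead — no transitions
rest 'abcaacb' ignored (set empty)
after full input: {}  (accept=1 not in)

Answer: REJECT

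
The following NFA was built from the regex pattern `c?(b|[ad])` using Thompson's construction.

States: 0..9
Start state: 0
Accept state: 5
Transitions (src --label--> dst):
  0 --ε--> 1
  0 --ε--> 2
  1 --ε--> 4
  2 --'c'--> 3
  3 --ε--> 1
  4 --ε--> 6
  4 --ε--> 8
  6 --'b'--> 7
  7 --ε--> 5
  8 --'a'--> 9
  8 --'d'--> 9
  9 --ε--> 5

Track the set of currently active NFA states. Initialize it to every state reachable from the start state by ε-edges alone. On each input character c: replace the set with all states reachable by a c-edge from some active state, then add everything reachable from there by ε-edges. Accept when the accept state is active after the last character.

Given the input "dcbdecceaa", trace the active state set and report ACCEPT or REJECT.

Answer: REJECT

Trace:
S₀ = ε-closure({0}) = {0,1,2,4,6,8}
'd' @ 1: {5,9}  ✓accept
'c' @ 2: {}  — dead — no transitions
rest 'bdecceaa' ignored (set empty)
after full input: {}  (accept=5 not in)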